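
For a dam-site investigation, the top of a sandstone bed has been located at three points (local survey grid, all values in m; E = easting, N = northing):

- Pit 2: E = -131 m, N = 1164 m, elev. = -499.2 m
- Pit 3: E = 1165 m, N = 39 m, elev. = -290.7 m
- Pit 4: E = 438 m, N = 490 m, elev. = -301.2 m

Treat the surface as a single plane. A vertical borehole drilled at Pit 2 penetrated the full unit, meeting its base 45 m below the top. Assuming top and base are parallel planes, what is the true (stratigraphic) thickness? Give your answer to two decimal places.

Let the plane be z = a·E + b·N + c.
Pit 3−Pit 2: 1296a − 1125b = 208.5;  Pit 4−Pit 2: 569a − 674b = 198.
Solving gives a = −0.35231, b = −0.59119.
|∇z| = √(a²+b²) = 0.68821, so dip δ = arctan(0.68821) = 34.54°.
True thickness = vertical thickness × cos δ = 45 × cos 34.54° = 37.07 m.

37.07 m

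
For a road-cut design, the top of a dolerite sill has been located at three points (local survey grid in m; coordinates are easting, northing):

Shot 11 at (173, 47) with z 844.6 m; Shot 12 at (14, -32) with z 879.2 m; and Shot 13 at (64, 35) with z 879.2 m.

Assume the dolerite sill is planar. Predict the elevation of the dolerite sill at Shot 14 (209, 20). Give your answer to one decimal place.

Let the plane be z = a·easting + b·northing + c.
Shot 12−Shot 11: −159a − 79b = 34.6;  Shot 13−Shot 11: −109a − 12b = 34.6.
Solving gives a = −0.34585, b = 0.25809.
Then c = 844.6 − a·173 − b·47 = 892.30.
At (209, 20): z = −72.3 + 5.2 + 892.30 = 825.2 m.

825.2 m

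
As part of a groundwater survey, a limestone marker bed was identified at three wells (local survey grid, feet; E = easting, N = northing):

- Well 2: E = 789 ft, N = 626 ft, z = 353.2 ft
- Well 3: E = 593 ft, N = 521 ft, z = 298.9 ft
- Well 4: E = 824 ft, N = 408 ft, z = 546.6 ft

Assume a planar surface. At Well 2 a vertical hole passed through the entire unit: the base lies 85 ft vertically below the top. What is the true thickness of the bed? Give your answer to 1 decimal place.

Let the plane be z = a·E + b·N + c.
Well 3−Well 2: −196a − 105b = −54.3;  Well 4−Well 2: 35a − 218b = 193.4.
Solving gives a = 0.69272, b = −0.77594.
|∇z| = √(a²+b²) = 1.04017, so dip δ = arctan(1.04017) = 46.13°.
True thickness = vertical thickness × cos δ = 85 × cos 46.13° = 58.9 ft.

58.9 ft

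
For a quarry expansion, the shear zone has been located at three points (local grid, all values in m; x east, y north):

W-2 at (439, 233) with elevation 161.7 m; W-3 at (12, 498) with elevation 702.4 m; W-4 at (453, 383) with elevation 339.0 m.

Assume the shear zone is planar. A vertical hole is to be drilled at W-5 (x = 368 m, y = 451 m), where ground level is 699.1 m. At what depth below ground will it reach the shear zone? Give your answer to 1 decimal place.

233.7 m

Let the plane be z = a·x + b·y + c.
W-3−W-2: −427a + 265b = 540.7;  W-4−W-2: 14a + 150b = 177.3.
Solving gives a = −0.50355, b = 1.22900.
Then c = 161.7 − a·439 − b·233 = 96.40.
At (368, 451): z_contact = −185.31 + 554.28 + 96.40 = 465.37 m.
Depth below ground = 699.1 − 465.37 = 233.7 m.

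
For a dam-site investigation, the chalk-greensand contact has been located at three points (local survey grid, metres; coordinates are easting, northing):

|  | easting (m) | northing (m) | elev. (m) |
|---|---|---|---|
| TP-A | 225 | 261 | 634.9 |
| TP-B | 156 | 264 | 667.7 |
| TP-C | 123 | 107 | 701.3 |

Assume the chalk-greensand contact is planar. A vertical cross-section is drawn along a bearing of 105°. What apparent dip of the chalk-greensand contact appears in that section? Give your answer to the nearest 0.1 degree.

23.5°

Two edge vectors: TP-A→TP-B = (-69, 3, 32.8), TP-A→TP-C = (-102, -154, 66.4).
Normal n = (TP-A→TP-B) × (TP-A→TP-C) = (5250.4, 1236, 10932).
So ∂z/∂easting = −n_x/n_z = −0.48028 and ∂z/∂northing = −n_y/n_z = −0.11306.
Unit vector along 105° is (sin 105°, cos 105°) = (0.9659, -0.2588).
Slope in that direction = a·(0.9659) + b·(-0.2588) = −0.43465.
Apparent dip = arctan|0.43465| = 23.5° (true dip is 26.3°, so apparent ≤ true as expected).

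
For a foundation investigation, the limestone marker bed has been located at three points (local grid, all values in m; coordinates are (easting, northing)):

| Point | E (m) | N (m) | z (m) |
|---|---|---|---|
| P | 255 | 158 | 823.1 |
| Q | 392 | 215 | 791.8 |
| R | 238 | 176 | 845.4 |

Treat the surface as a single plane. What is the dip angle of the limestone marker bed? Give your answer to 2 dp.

Let the plane be z = a·E + b·N + c.
Q−P: 137a + 57b = −31.3;  R−P: −17a + 18b = 22.3.
Solving gives a = −0.53406, b = 0.73450.
Gradient magnitude |∇z| = √(a² + b²) = √(0.28522 + 0.53949) = 0.90813.
True dip = arctan(0.90813) = 42.24°, dipping toward SE (azimuth ≈ 144°).

42.24°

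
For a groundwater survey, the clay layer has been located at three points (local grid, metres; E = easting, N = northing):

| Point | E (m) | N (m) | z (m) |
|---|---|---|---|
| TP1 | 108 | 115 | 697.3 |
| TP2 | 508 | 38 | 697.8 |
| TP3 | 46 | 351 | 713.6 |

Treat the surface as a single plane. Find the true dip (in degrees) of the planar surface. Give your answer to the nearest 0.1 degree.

4.3°

Let the plane be z = a·E + b·N + c.
TP2−TP1: 400a − 77b = 0.5;  TP3−TP1: −62a + 236b = 16.3.
Solving gives a = 0.01532, b = 0.07309.
Gradient magnitude |∇z| = √(a² + b²) = √(0.00023 + 0.00534) = 0.07468.
True dip = arctan(0.07468) = 4.3°, dipping toward SSW (azimuth ≈ 192°).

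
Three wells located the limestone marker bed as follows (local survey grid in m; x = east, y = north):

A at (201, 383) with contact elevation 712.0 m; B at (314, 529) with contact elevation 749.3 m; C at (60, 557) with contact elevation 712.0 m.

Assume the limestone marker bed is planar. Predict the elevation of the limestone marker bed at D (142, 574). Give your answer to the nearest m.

Two edge vectors: A→B = (113, 146, 37.3), A→C = (-141, 174, 0).
Normal n = (A→B) × (A→C) = (-6490.2, -5259.3, 40248).
So ∂z/∂x = −n_x/n_z = 0.16126 and ∂z/∂y = −n_y/n_z = 0.13067.
Intercept c from A: 712 − 32.41 − 50.05 = 629.54.
At (142, 574): z = 22.9 + 75.0 + 629.54 = 727.4 m.

727 m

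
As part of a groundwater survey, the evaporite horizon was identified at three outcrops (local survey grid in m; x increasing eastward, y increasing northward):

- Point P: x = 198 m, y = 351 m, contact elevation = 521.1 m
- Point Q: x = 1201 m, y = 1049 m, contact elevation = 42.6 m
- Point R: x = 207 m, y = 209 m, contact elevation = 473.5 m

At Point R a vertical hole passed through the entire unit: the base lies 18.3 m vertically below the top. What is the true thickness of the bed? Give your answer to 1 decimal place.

Two edge vectors: Point P→Point Q = (1003, 698, -478.5), Point P→Point R = (9, -142, -47.6).
Normal n = (Point P→Point Q) × (Point P→Point R) = (-101171.8, 43436.3, -148708).
So ∂z/∂x = −n_x/n_z = −0.68034 and ∂z/∂y = −n_y/n_z = 0.29209.
|∇z| = √(a²+b²) = 0.74039, so dip δ = arctan(0.74039) = 36.52°.
True thickness = vertical thickness × cos δ = 18.3 × cos 36.52° = 14.7 m.

14.7 m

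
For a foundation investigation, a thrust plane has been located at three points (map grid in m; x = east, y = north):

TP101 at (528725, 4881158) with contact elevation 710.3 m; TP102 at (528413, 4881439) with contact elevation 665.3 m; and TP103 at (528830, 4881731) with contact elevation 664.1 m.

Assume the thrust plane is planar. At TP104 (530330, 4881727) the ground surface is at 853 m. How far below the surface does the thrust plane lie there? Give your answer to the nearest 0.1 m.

Let the plane be z = a·x + b·y + c.
TP102−TP101: −312a + 281b = −45;  TP103−TP101: 105a + 573b = −46.2.
Solving gives a = 0.061468881, b = −0.091892203.
Then c = 710.3 − a·528725 − b·4881158 = 416750.53.
At (530330, 4881727): z_contact = 32598.79 − 448592.65 + 416750.53 = 756.67 m.
Depth below ground = 853 − 756.67 = 96.3 m.

96.3 m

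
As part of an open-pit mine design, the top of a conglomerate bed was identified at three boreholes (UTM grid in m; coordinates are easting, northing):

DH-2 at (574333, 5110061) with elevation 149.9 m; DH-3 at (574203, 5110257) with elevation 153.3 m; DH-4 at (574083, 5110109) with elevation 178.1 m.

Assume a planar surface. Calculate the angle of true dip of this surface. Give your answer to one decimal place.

8.1°

Two edge vectors: DH-2→DH-3 = (-130, 196, 3.4), DH-2→DH-4 = (-250, 48, 28.2).
Normal n = (DH-2→DH-3) × (DH-2→DH-4) = (5364, 2816, 42760).
So ∂z/∂easting = −n_x/n_z = −0.12544 and ∂z/∂northing = −n_y/n_z = −0.06586.
Gradient magnitude |∇z| = √(a² + b²) = √(0.01574 + 0.00434) = 0.14168.
True dip = arctan(0.14168) = 8.1°, dipping toward ENE (azimuth ≈ 062°).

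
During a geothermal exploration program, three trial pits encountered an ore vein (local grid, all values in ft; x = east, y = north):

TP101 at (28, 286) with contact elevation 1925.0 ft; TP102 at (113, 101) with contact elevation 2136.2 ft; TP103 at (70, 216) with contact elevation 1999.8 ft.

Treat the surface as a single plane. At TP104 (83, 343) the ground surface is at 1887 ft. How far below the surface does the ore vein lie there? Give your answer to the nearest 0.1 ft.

Let the plane be z = a·x + b·y + c.
TP102−TP101: 85a − 185b = 211.2;  TP103−TP101: 42a − 70b = 74.8.
Solving gives a = −0.51978, b = −1.38044.
Then c = 1925 − a·28 − b·286 = 2334.36.
At (83, 343): z_contact = −43.14 − 473.49 + 2334.36 = 1817.73 ft.
Depth below ground = 1887 − 1817.73 = 69.3 ft.

69.3 ft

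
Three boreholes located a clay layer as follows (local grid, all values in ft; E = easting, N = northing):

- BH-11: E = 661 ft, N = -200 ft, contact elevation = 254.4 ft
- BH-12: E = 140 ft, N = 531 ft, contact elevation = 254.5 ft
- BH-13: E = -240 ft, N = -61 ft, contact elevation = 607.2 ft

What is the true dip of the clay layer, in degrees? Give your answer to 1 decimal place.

Let the plane be z = a·E + b·N + c.
BH-12−BH-11: −521a + 731b = 0.1;  BH-13−BH-11: −901a + 139b = 352.8.
Solving gives a = −0.43991, b = −0.31340.
Gradient magnitude |∇z| = √(a² + b²) = √(0.19352 + 0.09822) = 0.54013.
True dip = arctan(0.54013) = 28.4°, dipping toward NE (azimuth ≈ 055°).

28.4°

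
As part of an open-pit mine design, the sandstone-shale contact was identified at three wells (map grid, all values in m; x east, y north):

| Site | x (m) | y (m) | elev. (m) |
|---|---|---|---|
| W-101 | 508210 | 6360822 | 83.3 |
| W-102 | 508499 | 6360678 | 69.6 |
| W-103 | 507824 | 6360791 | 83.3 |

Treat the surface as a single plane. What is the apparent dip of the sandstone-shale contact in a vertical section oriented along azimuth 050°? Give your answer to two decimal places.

Two edge vectors: W-101→W-102 = (289, -144, -13.7), W-101→W-103 = (-386, -31, 0).
Normal n = (W-101→W-102) × (W-101→W-103) = (-424.7, 5288.2, -64543).
So ∂z/∂x = −n_x/n_z = −0.00658 and ∂z/∂y = −n_y/n_z = 0.08193.
Unit vector along 050° is (sin 50°, cos 50°) = (0.7660, 0.6428).
Slope in that direction = a·(0.7660) + b·(0.6428) = 0.04762.
Apparent dip = arctan|0.04762| = 2.73° (true dip is 4.7°, so apparent ≤ true as expected).

2.73°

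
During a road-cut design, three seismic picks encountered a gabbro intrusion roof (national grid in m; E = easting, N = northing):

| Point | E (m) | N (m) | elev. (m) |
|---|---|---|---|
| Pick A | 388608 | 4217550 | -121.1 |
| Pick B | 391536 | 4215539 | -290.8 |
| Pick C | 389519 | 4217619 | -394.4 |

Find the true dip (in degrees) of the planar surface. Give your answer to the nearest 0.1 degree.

22.8°

Let the plane be z = a·E + b·N + c.
Pick B−Pick A: 2928a − 2011b = −169.7;  Pick C−Pick A: 911a + 69b = −273.3.
Solving gives a = −0.27596, b = −0.31741.
Gradient magnitude |∇z| = √(a² + b²) = √(0.07615 + 0.10075) = 0.42060.
True dip = arctan(0.42060) = 22.8°, dipping toward NE (azimuth ≈ 041°).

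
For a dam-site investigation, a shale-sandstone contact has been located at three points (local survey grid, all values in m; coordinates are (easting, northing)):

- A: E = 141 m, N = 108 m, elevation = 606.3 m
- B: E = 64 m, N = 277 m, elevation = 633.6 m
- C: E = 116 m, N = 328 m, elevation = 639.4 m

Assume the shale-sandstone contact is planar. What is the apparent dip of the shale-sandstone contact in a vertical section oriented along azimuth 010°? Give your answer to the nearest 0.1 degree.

Two edge vectors: A→B = (-77, 169, 27.3), A→C = (-25, 220, 33.1).
Normal n = (A→B) × (A→C) = (-412.1, 1866.2, -12715).
So ∂z/∂E = −n_x/n_z = −0.03241 and ∂z/∂N = −n_y/n_z = 0.14677.
Unit vector along 010° is (sin 10°, cos 10°) = (0.1736, 0.9848).
Slope in that direction = a·(0.1736) + b·(0.9848) = 0.13891.
Apparent dip = arctan|0.13891| = 7.9° (true dip is 8.5°, so apparent ≤ true as expected).

7.9°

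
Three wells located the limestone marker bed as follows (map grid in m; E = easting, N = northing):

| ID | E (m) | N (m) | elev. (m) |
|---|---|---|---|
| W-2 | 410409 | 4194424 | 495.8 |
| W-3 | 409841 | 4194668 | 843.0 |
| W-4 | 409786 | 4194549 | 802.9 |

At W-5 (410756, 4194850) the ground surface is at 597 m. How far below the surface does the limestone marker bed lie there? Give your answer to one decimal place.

16.1 m

Let the plane be z = a·E + b·N + c.
W-3−W-2: −568a + 244b = 347.2;  W-4−W-2: −623a + 125b = 307.1.
Solving gives a = −0.389231225, b = 0.516871575.
Then c = 495.8 − a·410409 − b·4194424 = −2007738.74.
At (410756, 4194850): z_contact = −159879.06 + 2168198.72 − 2007738.74 = 580.92 m.
Depth below ground = 597 − 580.92 = 16.1 m.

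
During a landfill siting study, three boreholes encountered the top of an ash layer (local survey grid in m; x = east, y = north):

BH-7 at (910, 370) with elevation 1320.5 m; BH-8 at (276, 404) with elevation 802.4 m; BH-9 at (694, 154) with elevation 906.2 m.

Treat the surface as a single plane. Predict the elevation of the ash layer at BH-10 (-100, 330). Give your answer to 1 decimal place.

Let the plane be z = a·x + b·y + c.
BH-8−BH-7: −634a + 34b = −518.1;  BH-9−BH-7: −216a − 216b = −414.3.
Solving gives a = 0.87322, b = 1.04483.
Then c = 1320.5 − a·910 − b·370 = 139.28.
At (-100, 330): z = −87.3 + 344.8 + 139.28 = 396.8 m.

396.8 m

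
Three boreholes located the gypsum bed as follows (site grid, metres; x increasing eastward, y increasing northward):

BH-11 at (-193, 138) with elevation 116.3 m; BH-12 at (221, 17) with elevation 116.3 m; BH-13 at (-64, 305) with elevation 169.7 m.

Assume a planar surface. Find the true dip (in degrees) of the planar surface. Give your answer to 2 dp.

Let the plane be z = a·x + b·y + c.
BH-12−BH-11: 414a − 121b = 0;  BH-13−BH-11: 129a + 167b = 53.4.
Solving gives a = 0.07624, b = 0.26087.
Gradient magnitude |∇z| = √(a² + b²) = √(0.00581 + 0.06805) = 0.27178.
True dip = arctan(0.27178) = 15.20°, dipping toward SSW (azimuth ≈ 196°).

15.20°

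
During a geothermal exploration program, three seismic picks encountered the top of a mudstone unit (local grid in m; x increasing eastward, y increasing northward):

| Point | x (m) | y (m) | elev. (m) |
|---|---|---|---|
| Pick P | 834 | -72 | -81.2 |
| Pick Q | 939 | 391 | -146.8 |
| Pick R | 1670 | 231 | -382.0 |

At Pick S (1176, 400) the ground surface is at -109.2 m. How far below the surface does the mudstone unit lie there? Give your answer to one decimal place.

117.8 m

Two edge vectors: Pick P→Pick Q = (105, 463, -65.6), Pick P→Pick R = (836, 303, -300.8).
Normal n = (Pick P→Pick Q) × (Pick P→Pick R) = (-119393.6, -23257.6, -355253).
So ∂z/∂x = −n_x/n_z = −0.336080 and ∂z/∂y = −n_y/n_z = −0.065468.
Intercept c from Pick P: -81.2 + 280.29 − 4.71 = 194.38.
At (1176, 400): z_contact = −395.23 − 26.19 + 194.38 = -227.04 m.
Depth below ground = -109.2 − (-227.04) = 117.8 m.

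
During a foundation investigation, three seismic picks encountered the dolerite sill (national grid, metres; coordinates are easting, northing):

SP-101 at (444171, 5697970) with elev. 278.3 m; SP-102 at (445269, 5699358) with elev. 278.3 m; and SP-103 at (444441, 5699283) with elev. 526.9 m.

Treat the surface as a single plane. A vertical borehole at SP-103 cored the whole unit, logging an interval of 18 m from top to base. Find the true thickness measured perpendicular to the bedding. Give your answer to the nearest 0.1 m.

16.6 m

Let the plane be z = a·easting + b·northing + c.
SP-102−SP-101: 1098a + 1388b = 0;  SP-103−SP-101: 270a + 1313b = 248.6.
Solving gives a = −0.32342, b = 0.25584.
|∇z| = √(a²+b²) = 0.41238, so dip δ = arctan(0.41238) = 22.41°.
True thickness = vertical thickness × cos δ = 18 × cos 22.41° = 16.6 m.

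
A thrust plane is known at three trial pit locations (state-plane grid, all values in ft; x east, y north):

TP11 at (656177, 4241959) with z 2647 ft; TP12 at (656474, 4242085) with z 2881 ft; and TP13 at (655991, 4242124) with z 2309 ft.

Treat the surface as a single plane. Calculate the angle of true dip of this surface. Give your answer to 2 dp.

53.84°

Let the plane be z = a·x + b·y + c.
TP12−TP11: 297a + 126b = 234;  TP13−TP11: −186a + 165b = −338.
Solving gives a = 1.12088, b = −0.78494.
Gradient magnitude |∇z| = √(a² + b²) = √(1.25638 + 0.61613) = 1.36840.
True dip = arctan(1.36840) = 53.84°, dipping toward NW (azimuth ≈ 305°).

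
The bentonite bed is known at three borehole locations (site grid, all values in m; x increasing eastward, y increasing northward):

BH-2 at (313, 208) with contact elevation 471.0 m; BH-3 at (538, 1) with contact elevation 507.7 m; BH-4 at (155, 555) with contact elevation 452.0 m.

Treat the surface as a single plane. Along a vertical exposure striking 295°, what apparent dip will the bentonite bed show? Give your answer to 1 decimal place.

9.2°

Two edge vectors: BH-2→BH-3 = (225, -207, 36.7), BH-2→BH-4 = (-158, 347, -19).
Normal n = (BH-2→BH-3) × (BH-2→BH-4) = (-8801.9, -1523.6, 45369).
So ∂z/∂x = −n_x/n_z = 0.19401 and ∂z/∂y = −n_y/n_z = 0.03358.
Unit vector along 295° is (sin 295°, cos 295°) = (-0.9063, 0.4226).
Slope in that direction = a·(-0.9063) + b·(0.4226) = −0.16164.
Apparent dip = arctan|0.16164| = 9.2° (true dip is 11.1°, so apparent ≤ true as expected).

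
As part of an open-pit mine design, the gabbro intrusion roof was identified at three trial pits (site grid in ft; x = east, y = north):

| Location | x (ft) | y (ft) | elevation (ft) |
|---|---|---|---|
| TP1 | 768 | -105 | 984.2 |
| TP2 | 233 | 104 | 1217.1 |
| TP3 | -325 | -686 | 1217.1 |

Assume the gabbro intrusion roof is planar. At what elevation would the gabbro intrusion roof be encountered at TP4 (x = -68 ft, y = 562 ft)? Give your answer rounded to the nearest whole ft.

Two edge vectors: TP1→TP2 = (-535, 209, 232.9), TP1→TP3 = (-1093, -581, 232.9).
Normal n = (TP1→TP2) × (TP1→TP3) = (183991, -129958.2, 539272).
So ∂z/∂x = −n_x/n_z = −0.34118 and ∂z/∂y = −n_y/n_z = 0.24099.
Intercept c from TP1: 984.2 + 262.03 + 25.30 = 1271.53.
At (-68, 562): z = 23.2 + 135.4 + 1271.53 = 1430.2 ft.

1430 ft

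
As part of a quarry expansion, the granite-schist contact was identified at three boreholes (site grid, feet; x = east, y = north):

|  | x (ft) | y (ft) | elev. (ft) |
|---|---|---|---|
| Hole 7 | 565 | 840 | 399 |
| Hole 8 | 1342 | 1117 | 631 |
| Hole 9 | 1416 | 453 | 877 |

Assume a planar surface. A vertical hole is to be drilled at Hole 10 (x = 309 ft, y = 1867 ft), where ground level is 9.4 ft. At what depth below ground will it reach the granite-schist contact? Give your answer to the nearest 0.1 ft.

49.5 ft

Two edge vectors: Hole 7→Hole 8 = (777, 277, 232), Hole 7→Hole 9 = (851, -387, 478).
Normal n = (Hole 7→Hole 8) × (Hole 7→Hole 9) = (222190, -173974, -536426).
So ∂z/∂x = −n_x/n_z = 0.414204 and ∂z/∂y = −n_y/n_z = −0.324321.
Intercept c from Hole 7: 399 − 234.03 + 272.43 = 437.40.
At (309, 1867): z_contact = 127.99 − 605.51 + 437.40 = -40.11 ft.
Depth below ground = 9.4 − (-40.11) = 49.5 ft.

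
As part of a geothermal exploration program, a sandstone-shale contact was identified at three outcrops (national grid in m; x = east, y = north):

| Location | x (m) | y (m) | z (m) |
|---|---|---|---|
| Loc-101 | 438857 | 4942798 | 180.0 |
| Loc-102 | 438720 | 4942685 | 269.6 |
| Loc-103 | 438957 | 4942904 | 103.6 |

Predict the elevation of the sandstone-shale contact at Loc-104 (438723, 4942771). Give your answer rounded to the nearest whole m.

Let the plane be z = a·x + b·y + c.
Loc-102−Loc-101: −137a − 113b = 89.6;  Loc-103−Loc-101: 100a + 106b = −76.4.
Solving gives a = −0.26828057, b = −0.46765984.
Then c = 180 − a·438857 − b·4942798 = 2429464.92.
At (438723, 4942771): z = −117700.9 − 2311535.5 + 2429464.92 = 228.6 m.

229 m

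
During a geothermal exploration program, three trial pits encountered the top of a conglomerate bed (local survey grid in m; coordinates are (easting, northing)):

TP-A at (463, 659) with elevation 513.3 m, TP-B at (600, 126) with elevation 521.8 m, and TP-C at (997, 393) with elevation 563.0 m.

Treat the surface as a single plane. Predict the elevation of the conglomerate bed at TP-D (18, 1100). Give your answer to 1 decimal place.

Two edge vectors: TP-A→TP-B = (137, -533, 8.5), TP-A→TP-C = (534, -266, 49.7).
Normal n = (TP-A→TP-B) × (TP-A→TP-C) = (-24229.1, -2269.9, 248180).
So ∂z/∂E = −n_x/n_z = 0.097627 and ∂z/∂N = −n_y/n_z = 0.009146.
Intercept c from TP-A: 513.3 − 45.20 − 6.03 = 462.07.
At (18, 1100): z = 1.8 + 10.1 + 462.07 = 473.9 m.

473.9 m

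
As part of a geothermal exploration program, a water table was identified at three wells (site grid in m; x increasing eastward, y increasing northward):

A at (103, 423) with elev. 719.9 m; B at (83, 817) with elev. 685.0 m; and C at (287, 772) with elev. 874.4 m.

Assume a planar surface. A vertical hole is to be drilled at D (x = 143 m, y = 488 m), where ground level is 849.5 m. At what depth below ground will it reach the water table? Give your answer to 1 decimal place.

95.6 m

Two edge vectors: A→B = (-20, 394, -34.9), A→C = (184, 349, 154.5).
Normal n = (A→B) × (A→C) = (73053.1, -3331.6, -79476).
So ∂z/∂x = −n_x/n_z = 0.91918 and ∂z/∂y = −n_y/n_z = −0.04192.
Intercept c from A: 719.9 − 94.68 + 17.73 = 642.96.
At (143, 488): z_contact = 131.44 − 20.46 + 642.96 = 753.94 m.
Depth below ground = 849.5 − 753.94 = 95.6 m.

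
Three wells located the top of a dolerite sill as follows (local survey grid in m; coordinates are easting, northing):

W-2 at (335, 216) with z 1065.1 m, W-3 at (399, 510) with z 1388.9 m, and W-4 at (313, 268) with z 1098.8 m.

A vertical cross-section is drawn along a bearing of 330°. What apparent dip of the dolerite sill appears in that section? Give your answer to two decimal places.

Two edge vectors: W-2→W-3 = (64, 294, 323.8), W-2→W-4 = (-22, 52, 33.7).
Normal n = (W-2→W-3) × (W-2→W-4) = (-6929.8, -9280.4, 9796).
So ∂z/∂easting = −n_x/n_z = 0.70741 and ∂z/∂northing = −n_y/n_z = 0.94737.
Unit vector along 330° is (sin 330°, cos 330°) = (-0.5000, 0.8660).
Slope in that direction = a·(-0.5000) + b·(0.8660) = 0.46674.
Apparent dip = arctan|0.46674| = 25.02° (true dip is 49.8°, so apparent ≤ true as expected).

25.02°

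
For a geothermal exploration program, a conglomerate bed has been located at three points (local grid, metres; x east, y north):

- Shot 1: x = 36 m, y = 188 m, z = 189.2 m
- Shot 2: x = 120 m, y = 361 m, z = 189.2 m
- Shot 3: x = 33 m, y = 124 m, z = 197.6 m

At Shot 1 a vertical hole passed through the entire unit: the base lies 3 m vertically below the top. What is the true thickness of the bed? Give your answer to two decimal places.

2.85 m

Let the plane be z = a·x + b·y + c.
Shot 2−Shot 1: 84a + 173b = 0;  Shot 3−Shot 1: −3a − 64b = 8.4.
Solving gives a = 0.29920, b = −0.14527.
|∇z| = √(a²+b²) = 0.33260, so dip δ = arctan(0.33260) = 18.40°.
True thickness = vertical thickness × cos δ = 3 × cos 18.40° = 2.85 m.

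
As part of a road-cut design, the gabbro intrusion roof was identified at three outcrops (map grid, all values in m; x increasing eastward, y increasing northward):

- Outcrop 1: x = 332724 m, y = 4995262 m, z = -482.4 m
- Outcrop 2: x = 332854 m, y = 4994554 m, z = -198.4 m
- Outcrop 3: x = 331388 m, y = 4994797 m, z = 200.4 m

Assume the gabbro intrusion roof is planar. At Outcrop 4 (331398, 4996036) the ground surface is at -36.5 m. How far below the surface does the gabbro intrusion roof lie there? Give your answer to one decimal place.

Let the plane be z = a·x + b·y + c.
Outcrop 2−Outcrop 1: 130a − 708b = 284;  Outcrop 3−Outcrop 1: −1336a − 465b = 682.8.
Solving gives a = −0.349149491, b = −0.465239313.
Then c = -482.4 − a·332724 − b·4995262 = 2439680.28.
At (331398, 4996036): z_contact = −115707.44 − 2324352.36 + 2439680.28 = -379.52 m.
Depth below ground = -36.5 − (-379.52) = 343.0 m.

343.0 m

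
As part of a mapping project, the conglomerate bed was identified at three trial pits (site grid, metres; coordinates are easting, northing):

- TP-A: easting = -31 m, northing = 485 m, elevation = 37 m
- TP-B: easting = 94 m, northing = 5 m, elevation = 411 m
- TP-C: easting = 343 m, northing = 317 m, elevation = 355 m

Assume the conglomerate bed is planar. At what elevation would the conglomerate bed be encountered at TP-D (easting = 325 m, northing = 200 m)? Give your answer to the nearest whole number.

Two edge vectors: TP-A→TP-B = (125, -480, 374), TP-A→TP-C = (374, -168, 318).
Normal n = (TP-A→TP-B) × (TP-A→TP-C) = (-89808, 100126, 158520).
So ∂z/∂easting = −n_x/n_z = 0.56654 and ∂z/∂northing = −n_y/n_z = −0.63163.
Intercept c from TP-A: 37 + 17.56 + 306.34 = 360.90.
At (325, 200): z = 184.1 − 126.3 + 360.90 = 418.7 m.

419 m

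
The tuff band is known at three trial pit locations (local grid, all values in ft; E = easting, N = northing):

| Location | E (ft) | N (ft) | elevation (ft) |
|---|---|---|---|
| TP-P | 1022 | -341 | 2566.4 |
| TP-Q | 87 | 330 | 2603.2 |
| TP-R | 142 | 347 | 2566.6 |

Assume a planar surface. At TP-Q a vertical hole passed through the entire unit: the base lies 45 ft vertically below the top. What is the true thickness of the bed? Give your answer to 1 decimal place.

35.6 ft

Two edge vectors: TP-P→TP-Q = (-935, 671, 36.8), TP-P→TP-R = (-880, 688, 0.2).
Normal n = (TP-P→TP-Q) × (TP-P→TP-R) = (-25184.2, -32197, -52800).
So ∂z/∂E = −n_x/n_z = −0.47697 and ∂z/∂N = −n_y/n_z = −0.60979.
|∇z| = √(a²+b²) = 0.77418, so dip δ = arctan(0.77418) = 37.75°.
True thickness = vertical thickness × cos δ = 45 × cos 37.75° = 35.6 ft.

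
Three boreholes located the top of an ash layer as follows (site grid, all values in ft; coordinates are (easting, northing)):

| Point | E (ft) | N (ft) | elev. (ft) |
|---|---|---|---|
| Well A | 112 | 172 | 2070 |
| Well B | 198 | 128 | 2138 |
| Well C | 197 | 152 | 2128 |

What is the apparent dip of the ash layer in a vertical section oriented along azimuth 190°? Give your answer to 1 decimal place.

15.8°

Let the plane be z = a·E + b·N + c.
Well B−Well A: 86a − 44b = 68;  Well C−Well A: 85a − 20b = 58.
Solving gives a = 0.59010, b = −0.39208.
Unit vector along 190° is (sin 190°, cos 190°) = (-0.1736, -0.9848).
Slope in that direction = a·(-0.1736) + b·(-0.9848) = 0.28365.
Apparent dip = arctan|0.28365| = 15.8° (true dip is 35.3°, so apparent ≤ true as expected).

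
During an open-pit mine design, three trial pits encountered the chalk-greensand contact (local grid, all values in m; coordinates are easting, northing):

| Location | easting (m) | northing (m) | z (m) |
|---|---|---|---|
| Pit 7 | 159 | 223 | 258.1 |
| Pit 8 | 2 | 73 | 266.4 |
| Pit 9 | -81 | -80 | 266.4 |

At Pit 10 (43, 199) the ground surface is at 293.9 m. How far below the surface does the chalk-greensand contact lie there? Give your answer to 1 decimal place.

24.5 m

Two edge vectors: Pit 7→Pit 8 = (-157, -150, 8.3), Pit 7→Pit 9 = (-240, -303, 8.3).
Normal n = (Pit 7→Pit 8) × (Pit 7→Pit 9) = (1269.9, -688.9, 11571).
So ∂z/∂easting = −n_x/n_z = −0.10975 and ∂z/∂northing = −n_y/n_z = 0.05954.
Intercept c from Pit 7: 258.1 + 17.45 − 13.28 = 262.27.
At (43, 199): z_contact = −4.72 + 11.85 + 262.27 = 269.40 m.
Depth below ground = 293.9 − 269.40 = 24.5 m.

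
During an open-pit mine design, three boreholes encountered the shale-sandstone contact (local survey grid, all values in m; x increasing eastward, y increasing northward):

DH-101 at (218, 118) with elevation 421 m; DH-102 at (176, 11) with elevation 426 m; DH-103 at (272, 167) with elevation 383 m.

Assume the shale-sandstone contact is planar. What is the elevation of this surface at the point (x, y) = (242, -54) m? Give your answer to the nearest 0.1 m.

335.0 m

Let the plane be z = a·x + b·y + c.
DH-102−DH-101: −42a − 107b = 5;  DH-103−DH-101: 54a + 49b = −38.
Solving gives a = −1.02715, b = 0.35645.
Then c = 421 − a·218 − b·118 = 602.86.
At (242, -54): z = −248.6 − 19.2 + 602.86 = 335.0 m.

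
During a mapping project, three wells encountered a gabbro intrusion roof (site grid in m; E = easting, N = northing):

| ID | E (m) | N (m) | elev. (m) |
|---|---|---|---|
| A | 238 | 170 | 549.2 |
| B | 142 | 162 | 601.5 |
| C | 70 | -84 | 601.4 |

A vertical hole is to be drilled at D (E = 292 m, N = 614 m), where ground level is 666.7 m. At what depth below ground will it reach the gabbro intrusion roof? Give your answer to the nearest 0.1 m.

Let the plane be z = a·E + b·N + c.
B−A: −96a − 8b = 52.3;  C−A: −168a − 254b = 52.2.
Solving gives a = −0.55845, b = 0.16385.
Then c = 549.2 − a·238 − b·170 = 654.25.
At (292, 614): z_contact = −163.07 + 100.61 + 654.25 = 591.80 m.
Depth below ground = 666.7 − 591.80 = 74.9 m.

74.9 m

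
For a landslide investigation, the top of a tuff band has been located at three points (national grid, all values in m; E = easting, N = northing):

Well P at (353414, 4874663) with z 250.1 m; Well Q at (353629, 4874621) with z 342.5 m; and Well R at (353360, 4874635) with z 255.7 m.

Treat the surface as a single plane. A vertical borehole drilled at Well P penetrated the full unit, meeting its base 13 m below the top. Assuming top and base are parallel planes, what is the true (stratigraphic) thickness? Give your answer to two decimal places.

Two edge vectors: Well P→Well Q = (215, -42, 92.4), Well P→Well R = (-54, -28, 5.6).
Normal n = (Well P→Well Q) × (Well P→Well R) = (2352, -6193.6, -8288).
So ∂z/∂E = −n_x/n_z = 0.28378 and ∂z/∂N = −n_y/n_z = −0.74730.
|∇z| = √(a²+b²) = 0.79937, so dip δ = arctan(0.79937) = 38.64°.
True thickness = vertical thickness × cos δ = 13 × cos 38.64° = 10.15 m.

10.15 m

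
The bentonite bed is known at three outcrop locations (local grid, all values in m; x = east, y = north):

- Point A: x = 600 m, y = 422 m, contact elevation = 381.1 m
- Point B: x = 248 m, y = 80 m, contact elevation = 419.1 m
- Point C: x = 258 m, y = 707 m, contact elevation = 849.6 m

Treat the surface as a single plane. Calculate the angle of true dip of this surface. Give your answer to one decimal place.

Two edge vectors: Point A→Point B = (-352, -342, 38), Point A→Point C = (-342, 285, 468.5).
Normal n = (Point A→Point B) × (Point A→Point C) = (-171057, 151916, -217284).
So ∂z/∂x = −n_x/n_z = −0.78725 and ∂z/∂y = −n_y/n_z = 0.69916.
Gradient magnitude |∇z| = √(a² + b²) = √(0.61976 + 0.48882) = 1.05289.
True dip = arctan(1.05289) = 46.5°, dipping toward SE (azimuth ≈ 132°).

46.5°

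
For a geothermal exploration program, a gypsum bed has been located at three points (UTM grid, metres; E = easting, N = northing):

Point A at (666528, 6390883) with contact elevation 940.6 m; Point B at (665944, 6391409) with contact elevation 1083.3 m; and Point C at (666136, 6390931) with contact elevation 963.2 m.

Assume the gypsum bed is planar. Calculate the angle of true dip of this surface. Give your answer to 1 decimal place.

Let the plane be z = a·E + b·N + c.
Point B−Point A: −584a + 526b = 142.7;  Point C−Point A: −392a + 48b = 22.6.
Solving gives a = −0.02828, b = 0.23990.
Gradient magnitude |∇z| = √(a² + b²) = √(0.00080 + 0.05755) = 0.24156.
True dip = arctan(0.24156) = 13.6°, dipping toward S (azimuth ≈ 173°).

13.6°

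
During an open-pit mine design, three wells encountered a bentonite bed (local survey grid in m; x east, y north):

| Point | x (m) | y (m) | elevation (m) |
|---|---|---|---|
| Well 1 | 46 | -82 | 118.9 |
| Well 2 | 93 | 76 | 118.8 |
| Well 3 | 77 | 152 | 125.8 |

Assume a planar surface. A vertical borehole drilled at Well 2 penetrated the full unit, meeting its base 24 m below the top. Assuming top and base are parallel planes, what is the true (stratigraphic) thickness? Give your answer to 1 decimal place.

Let the plane be z = a·x + b·y + c.
Well 2−Well 1: 47a + 158b = −0.1;  Well 3−Well 1: 31a + 234b = 6.9.
Solving gives a = −0.18256, b = 0.05367.
|∇z| = √(a²+b²) = 0.19028, so dip δ = arctan(0.19028) = 10.77°.
True thickness = vertical thickness × cos δ = 24 × cos 10.77° = 23.6 m.

23.6 m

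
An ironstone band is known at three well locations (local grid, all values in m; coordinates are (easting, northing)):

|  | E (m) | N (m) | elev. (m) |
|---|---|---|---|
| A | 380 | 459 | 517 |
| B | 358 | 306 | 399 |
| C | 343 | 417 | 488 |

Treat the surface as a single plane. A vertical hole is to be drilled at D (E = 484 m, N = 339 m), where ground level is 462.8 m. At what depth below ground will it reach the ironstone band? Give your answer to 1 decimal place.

51.6 m

Two edge vectors: A→B = (-22, -153, -118), A→C = (-37, -42, -29).
Normal n = (A→B) × (A→C) = (-519, 3728, -4737).
So ∂z/∂E = −n_x/n_z = −0.10956 and ∂z/∂N = −n_y/n_z = 0.78700.
Intercept c from A: 517 + 41.63 − 361.23 = 197.40.
At (484, 339): z_contact = −53.03 + 266.79 + 197.40 = 411.17 m.
Depth below ground = 462.8 − 411.17 = 51.6 m.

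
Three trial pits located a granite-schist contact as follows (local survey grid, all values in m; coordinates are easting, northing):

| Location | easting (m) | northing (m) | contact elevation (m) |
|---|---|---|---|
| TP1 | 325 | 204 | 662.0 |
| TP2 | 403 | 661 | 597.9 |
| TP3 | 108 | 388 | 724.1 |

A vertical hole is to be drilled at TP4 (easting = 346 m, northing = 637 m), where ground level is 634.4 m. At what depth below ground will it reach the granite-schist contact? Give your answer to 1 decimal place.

Let the plane be z = a·easting + b·northing + c.
TP2−TP1: 78a + 457b = −64.1;  TP3−TP1: −217a + 184b = 62.1.
Solving gives a = −0.35389, b = −0.07986.
Then c = 662 − a·325 − b·204 = 793.31.
At (346, 637): z_contact = −122.45 − 50.87 + 793.31 = 619.99 m.
Depth below ground = 634.4 − 619.99 = 14.4 m.

14.4 m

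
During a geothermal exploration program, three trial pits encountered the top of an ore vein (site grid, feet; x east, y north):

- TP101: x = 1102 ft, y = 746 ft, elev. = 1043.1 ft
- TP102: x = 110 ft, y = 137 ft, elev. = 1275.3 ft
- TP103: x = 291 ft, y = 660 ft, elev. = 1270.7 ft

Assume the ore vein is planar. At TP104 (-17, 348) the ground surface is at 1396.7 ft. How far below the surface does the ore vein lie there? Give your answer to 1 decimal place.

Two edge vectors: TP101→TP102 = (-992, -609, 232.2), TP101→TP103 = (-811, -86, 227.6).
Normal n = (TP101→TP102) × (TP101→TP103) = (-118639.2, 37465, -408587).
So ∂z/∂x = −n_x/n_z = −0.290365 and ∂z/∂y = −n_y/n_z = 0.091694.
Intercept c from TP101: 1043.1 + 319.98 − 68.40 = 1294.68.
At (-17, 348): z_contact = 4.94 + 31.91 + 1294.68 = 1331.52 ft.
Depth below ground = 1396.7 − 1331.52 = 65.2 ft.

65.2 ft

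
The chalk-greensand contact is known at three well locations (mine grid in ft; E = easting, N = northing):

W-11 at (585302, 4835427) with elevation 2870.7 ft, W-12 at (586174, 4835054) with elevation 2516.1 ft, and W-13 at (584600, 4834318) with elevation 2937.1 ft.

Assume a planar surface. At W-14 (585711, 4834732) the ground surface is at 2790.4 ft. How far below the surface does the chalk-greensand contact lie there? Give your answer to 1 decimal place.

166.9 ft

Let the plane be z = a·E + b·N + c.
W-12−W-11: 872a − 373b = −354.6;  W-13−W-11: −702a − 1109b = 66.4.
Solving gives a = −0.340158386, b = 0.155447419.
Then c = 2870.7 − a·585302 − b·4835427 = −549688.56.
At (585711, 4834732): z_contact = −199234.51 + 751546.61 − 549688.56 = 2623.54 ft.
Depth below ground = 2790.4 − 2623.54 = 166.9 ft.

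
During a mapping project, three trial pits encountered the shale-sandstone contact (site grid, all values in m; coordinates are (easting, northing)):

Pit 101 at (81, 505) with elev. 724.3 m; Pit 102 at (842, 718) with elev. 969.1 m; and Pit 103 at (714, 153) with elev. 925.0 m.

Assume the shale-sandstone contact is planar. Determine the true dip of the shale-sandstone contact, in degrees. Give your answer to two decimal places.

Two edge vectors: Pit 101→Pit 102 = (761, 213, 244.8), Pit 101→Pit 103 = (633, -352, 200.7).
Normal n = (Pit 101→Pit 102) × (Pit 101→Pit 103) = (128918.7, 2225.7, -402701).
So ∂z/∂E = −n_x/n_z = 0.32014 and ∂z/∂N = −n_y/n_z = 0.00553.
Gradient magnitude |∇z| = √(a² + b²) = √(0.10249 + 0.00003) = 0.32018.
True dip = arctan(0.32018) = 17.75°, dipping toward W (azimuth ≈ 269°).

17.75°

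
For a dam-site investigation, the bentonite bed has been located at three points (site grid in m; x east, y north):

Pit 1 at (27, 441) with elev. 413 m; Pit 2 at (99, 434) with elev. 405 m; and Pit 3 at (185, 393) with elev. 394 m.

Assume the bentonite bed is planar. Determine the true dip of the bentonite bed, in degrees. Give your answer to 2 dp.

Two edge vectors: Pit 1→Pit 2 = (72, -7, -8), Pit 1→Pit 3 = (158, -48, -19).
Normal n = (Pit 1→Pit 2) × (Pit 1→Pit 3) = (-251, 104, -2350).
So ∂z/∂x = −n_x/n_z = −0.10681 and ∂z/∂y = −n_y/n_z = 0.04426.
Gradient magnitude |∇z| = √(a² + b²) = √(0.01141 + 0.00196) = 0.11561.
True dip = arctan(0.11561) = 6.59°, dipping toward ESE (azimuth ≈ 113°).

6.59°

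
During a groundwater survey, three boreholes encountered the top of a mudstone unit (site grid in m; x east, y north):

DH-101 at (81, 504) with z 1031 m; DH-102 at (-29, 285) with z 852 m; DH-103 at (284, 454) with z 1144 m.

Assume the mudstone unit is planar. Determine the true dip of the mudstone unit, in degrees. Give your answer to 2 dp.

39.59°

Two edge vectors: DH-101→DH-102 = (-110, -219, -179), DH-101→DH-103 = (203, -50, 113).
Normal n = (DH-101→DH-102) × (DH-101→DH-103) = (-33697, -23907, 49957).
So ∂z/∂x = −n_x/n_z = 0.67452 and ∂z/∂y = −n_y/n_z = 0.47855.
Gradient magnitude |∇z| = √(a² + b²) = √(0.45498 + 0.22901) = 0.82704.
True dip = arctan(0.82704) = 39.59°, dipping toward SW (azimuth ≈ 235°).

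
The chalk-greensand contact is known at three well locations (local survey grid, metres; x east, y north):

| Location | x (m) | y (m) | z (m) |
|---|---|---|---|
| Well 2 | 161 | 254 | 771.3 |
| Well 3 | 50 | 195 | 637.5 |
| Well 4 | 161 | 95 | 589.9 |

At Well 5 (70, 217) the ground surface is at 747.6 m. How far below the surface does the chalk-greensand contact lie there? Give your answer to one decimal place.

73.0 m

Two edge vectors: Well 2→Well 3 = (-111, -59, -133.8), Well 2→Well 4 = (0, -159, -181.4).
Normal n = (Well 2→Well 3) × (Well 2→Well 4) = (-10571.6, -20135.4, 17649).
So ∂z/∂x = −n_x/n_z = 0.59899 and ∂z/∂y = −n_y/n_z = 1.14088.
Intercept c from Well 2: 771.3 − 96.44 − 289.78 = 385.08.
At (70, 217): z_contact = 41.93 + 247.57 + 385.08 = 674.58 m.
Depth below ground = 747.6 − 674.58 = 73.0 m.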